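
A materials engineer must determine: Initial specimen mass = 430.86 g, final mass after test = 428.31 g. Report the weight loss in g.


Weight loss = initial − final
WL = 430.86 − 428.31 = 2.55 g

2.55 g


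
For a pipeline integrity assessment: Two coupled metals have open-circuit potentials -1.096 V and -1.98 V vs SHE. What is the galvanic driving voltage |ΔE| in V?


Driving voltage is the absolute potential difference.
|ΔE| = |-1.096 − (-1.98)| = 0.884 V

0.884 V


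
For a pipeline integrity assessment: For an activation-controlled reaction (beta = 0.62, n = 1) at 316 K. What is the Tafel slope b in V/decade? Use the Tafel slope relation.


Apply the Tafel slope relation: b = 2.303*R*T/(beta*n*F)
Numerator: 2.303 * 8.314 * 316 = 6050.5
Denominator: 0.62 * 1 * 96485 = 59820.7
b = 6050.5 / 59820.7 = 0.101 V/decade

0.101 V/decade


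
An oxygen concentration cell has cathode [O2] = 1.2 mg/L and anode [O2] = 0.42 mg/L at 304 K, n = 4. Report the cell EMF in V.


Apply the Nernst concentration-cell relation: E = (RT/nF)*ln(C_cathode/C_anode)
RT/nF = 8.314*304/(4*96485) = 0.00654883 V
ln(1.2/0.42) = 1.04982
E = 0.00654883 * 1.04982 = 0.00688 V

0.00688 V


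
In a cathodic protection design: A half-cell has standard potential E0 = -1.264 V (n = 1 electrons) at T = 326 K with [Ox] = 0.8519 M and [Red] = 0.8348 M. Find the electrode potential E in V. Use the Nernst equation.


Apply the Nernst equation: E = E0 + (RT/nF)*ln([Ox]/[Red])
Step 1: RT/nF = 8.314*326/(1*96485) = 0.02809104 V
Step 2: [Ox]/[Red] = 0.8519/0.8348 = 1.020484
Step 3: ln(1.020484) = 0.020277
Step 4: correction = 0.02809104 * 0.020277 = 0.0006 V
E = -1.264 + 0.0006 = -1.2634 V

-1.2634 V


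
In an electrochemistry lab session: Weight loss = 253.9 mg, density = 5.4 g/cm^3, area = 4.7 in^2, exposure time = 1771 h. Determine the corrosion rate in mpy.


Apply the mpy weight-loss relation: CR = 534 * W / (D * A * T)
Numerator: 534 * 253.9 = 135582.6
Denominator: 5.4 * 4.7 * 1771 = 44947.98
CR = 135582.6 / 44947.98 = 3.01643 mpy

3.01643 mpy


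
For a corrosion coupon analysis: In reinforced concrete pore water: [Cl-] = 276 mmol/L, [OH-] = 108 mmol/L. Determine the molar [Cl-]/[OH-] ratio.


Threshold parameter = [Cl-] / [OH-] (molar basis; both in mmol/L, so units cancel)
Ratio = 276 / 108 = 2.56

2.56


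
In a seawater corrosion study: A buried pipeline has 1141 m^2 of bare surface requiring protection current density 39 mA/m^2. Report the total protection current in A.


I = area * current density, then convert mA → A (÷1000)
I = 1141 * 39 / 1000 = 44.5 A

44.5 A


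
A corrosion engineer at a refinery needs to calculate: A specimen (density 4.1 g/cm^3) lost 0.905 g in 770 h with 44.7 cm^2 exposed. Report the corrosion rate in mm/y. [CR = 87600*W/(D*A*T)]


Apply the mm/y weight-loss relation: CR = 87600 * W / (D * A * T)
Numerator: 87600 * 0.905 = 79278.0
Denominator: 4.1 * 44.7 * 770 = 141117.9
CR = 79278.0 / 141117.9 = 0.5618 mm/y

0.5618 mm/y


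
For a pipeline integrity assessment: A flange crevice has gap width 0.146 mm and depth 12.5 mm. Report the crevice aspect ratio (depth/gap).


Aspect ratio = depth / gap
Ratio = 12.5 / 0.146 = 85.6

85.6


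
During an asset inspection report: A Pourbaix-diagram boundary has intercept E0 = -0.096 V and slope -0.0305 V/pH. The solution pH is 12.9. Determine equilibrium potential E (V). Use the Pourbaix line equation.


Apply the Pourbaix line equation: E = E0 + slope*pH
E = -0.096 + (-0.0305)*12.9 = -0.096 + (-0.39345) = -0.48945 V
Rounded to 4 decimal places: E = -0.4895 V

-0.4895 V


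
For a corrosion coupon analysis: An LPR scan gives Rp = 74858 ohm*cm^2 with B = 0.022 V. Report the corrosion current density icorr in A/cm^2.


Apply the Stern-Geary relation: icorr = B / Rp
icorr = 0.022 / 74858 = 2.939×10^-7 A/cm^2

2.939×10^-7 A/cm^2


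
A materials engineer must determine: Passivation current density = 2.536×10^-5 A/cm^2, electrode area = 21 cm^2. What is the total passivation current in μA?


I = i_pass * A, then convert A → μA (×10^6)
I = 2.536×10^-5 * 21 * 10^6 = 532.56 μA

532.56 μA


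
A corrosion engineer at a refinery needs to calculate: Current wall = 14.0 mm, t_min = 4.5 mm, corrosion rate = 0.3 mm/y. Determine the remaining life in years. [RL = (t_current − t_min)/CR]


Apply the remaining-life relation: RL = (t_current − t_min) / CR
RL = (14.0 − 4.5) / 0.3 = 9.5 / 0.3 = 31.7 years

31.7 years


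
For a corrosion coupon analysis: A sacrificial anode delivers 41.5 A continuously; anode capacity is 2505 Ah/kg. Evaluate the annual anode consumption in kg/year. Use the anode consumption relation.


Annual consumption = current * hours per year / capacity
Rate = 41.5 * 8760 / 2505 = 145.1 kg/year

145.1 kg/year


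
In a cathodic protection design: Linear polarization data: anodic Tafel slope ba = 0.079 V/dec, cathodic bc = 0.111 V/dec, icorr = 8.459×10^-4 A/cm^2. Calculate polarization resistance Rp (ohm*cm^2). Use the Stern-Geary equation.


Apply the Stern-Geary equation: Rp = ba*bc / (2.303*icorr*(ba+bc))
ba*bc = 0.079*0.111 = 0.008769
ba+bc = 0.19; 2.303*icorr*(ba+bc) = 2.303*8.459×10^-4*0.19 = 3.7014046×10^-4
Rp = 0.008769 / 3.7014046×10^-4 = 23.7 ohm*cm^2

23.7 ohm*cm^2


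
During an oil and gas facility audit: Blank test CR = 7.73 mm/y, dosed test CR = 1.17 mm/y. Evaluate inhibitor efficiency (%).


Apply the inhibitor-efficiency definition: IE = (CR_blank − CR_inh)/CR_blank × 100
IE = (7.73 − 1.17) / 7.73 × 100
IE = 6.56 / 7.73 × 100 = 84.9 %

84.9 %


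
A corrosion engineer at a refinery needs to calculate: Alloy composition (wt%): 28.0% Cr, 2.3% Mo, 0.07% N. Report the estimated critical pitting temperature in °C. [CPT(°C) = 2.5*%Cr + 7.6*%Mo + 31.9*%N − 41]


Apply the ASTM G48 empirical CPT estimate: CPT(°C) = 2.5*%Cr + 7.6*%Mo + 31.9*%N − 41
2.5*28.0 = 70; 7.6*2.3 = 17.48; 31.9*0.07 = 2.233
CPT = 70 + 17.48 + 2.233 − 41 = 48.713 °C
Rounded to 0.1 °C: CPT ≈ 48.7 °C

48.7 °C


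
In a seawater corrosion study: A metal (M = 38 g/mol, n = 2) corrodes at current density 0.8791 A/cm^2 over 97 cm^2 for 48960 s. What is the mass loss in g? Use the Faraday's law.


Apply Faraday's law: m = i*A*t*M / (n*F)
Total charge passed Q = i*A*t = 0.8791*97*48960 = 4174951.392 C
m = Q*M/(n*F) = 4174951.392*38/(2*96485) = 822.139 g

822.139 g


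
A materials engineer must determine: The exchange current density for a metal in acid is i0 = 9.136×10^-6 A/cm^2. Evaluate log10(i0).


i0 = 9.136×10^-6 A/cm^2
log10(i0) = -5.039

-5.039


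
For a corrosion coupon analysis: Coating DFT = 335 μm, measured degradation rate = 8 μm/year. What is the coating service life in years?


Service life = thickness / degradation rate
Life = 335 / 8 = 41.9 years

41.9 years


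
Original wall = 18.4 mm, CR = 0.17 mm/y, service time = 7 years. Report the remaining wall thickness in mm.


Remaining wall = original − CR × time
t = 18.4 − 0.17*7 = 18.4 − 1.19 = 17.21 mm

17.21 mm


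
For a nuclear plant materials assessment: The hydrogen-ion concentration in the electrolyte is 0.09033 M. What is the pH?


pH = −log10[H+]
pH = −log10(0.09033) = 1.04

1.04


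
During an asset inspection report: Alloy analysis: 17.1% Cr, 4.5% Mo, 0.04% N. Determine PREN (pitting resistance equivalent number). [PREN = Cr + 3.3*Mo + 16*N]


Apply the PREN formula: PREN = Cr + 3.3*Mo + 16*N
PREN = 17.1 + 3.3*4.5 + 16*0.04
PREN = 17.1 + 14.85 + 0.64 = 32.59

32.59


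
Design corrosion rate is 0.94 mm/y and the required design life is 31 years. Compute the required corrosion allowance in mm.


Corrosion allowance = CR × design life
CA = 0.94 * 31 = 29.14 mm

29.14 mm


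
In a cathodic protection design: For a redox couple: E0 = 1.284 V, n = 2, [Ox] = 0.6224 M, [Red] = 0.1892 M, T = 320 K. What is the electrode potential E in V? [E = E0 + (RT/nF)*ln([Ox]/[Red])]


Apply the Nernst equation: E = E0 + (RT/nF)*ln([Ox]/[Red])
Step 1: RT/nF = 8.314*320/(2*96485) = 0.01378701 V
Step 2: [Ox]/[Red] = 0.6224/0.1892 = 3.289641
Step 3: ln(3.289641) = 1.190778
Step 4: correction = 0.01378701 * 1.190778 = 0.016 V
E = 1.284 + 0.016 = 1.3 V

1.3 V


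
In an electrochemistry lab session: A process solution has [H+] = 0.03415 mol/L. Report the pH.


pH = −log10[H+]
pH = −log10(0.03415) = 1.47

1.47


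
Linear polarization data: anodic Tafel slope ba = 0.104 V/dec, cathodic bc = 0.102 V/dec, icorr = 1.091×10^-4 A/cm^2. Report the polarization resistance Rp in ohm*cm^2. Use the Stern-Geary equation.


Apply the Stern-Geary equation: Rp = ba*bc / (2.303*icorr*(ba+bc))
ba*bc = 0.104*0.102 = 0.010608
ba+bc = 0.206; 2.303*icorr*(ba+bc) = 2.303*1.091×10^-4*0.206 = 5.1759004×10^-5
Rp = 0.010608 / 5.1759004×10^-5 = 204.95 ohm*cm^2

204.95 ohm*cm^2


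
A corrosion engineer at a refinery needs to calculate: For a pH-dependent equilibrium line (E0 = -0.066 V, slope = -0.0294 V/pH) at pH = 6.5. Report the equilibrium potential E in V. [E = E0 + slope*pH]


Apply the Pourbaix line equation: E = E0 + slope*pH
E = -0.066 + (-0.0294)*6.5 = -0.066 + (-0.1911) = -0.2571 V
Rounded to 3 decimal places: E = -0.257 V

-0.257 V


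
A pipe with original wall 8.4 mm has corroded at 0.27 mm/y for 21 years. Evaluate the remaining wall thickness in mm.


Remaining wall = original − CR × time
t = 8.4 − 0.27*21 = 8.4 − 5.67 = 2.73 mm

2.73 mm


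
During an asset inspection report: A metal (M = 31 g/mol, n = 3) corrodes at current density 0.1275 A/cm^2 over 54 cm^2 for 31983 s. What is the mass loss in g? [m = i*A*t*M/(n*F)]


Apply Faraday's law: m = i*A*t*M / (n*F)
Total charge passed Q = i*A*t = 0.1275*54*31983 = 220202.955 C
m = Q*M/(n*F) = 220202.955*31/(3*96485) = 23.5833 g

23.5833 g


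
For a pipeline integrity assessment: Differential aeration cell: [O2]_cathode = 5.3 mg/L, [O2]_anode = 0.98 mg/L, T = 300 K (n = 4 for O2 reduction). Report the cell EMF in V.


Apply the Nernst concentration-cell relation: E = (RT/nF)*ln(C_cathode/C_anode)
RT/nF = 8.314*300/(4*96485) = 0.00646266 V
ln(5.3/0.98) = 1.68791
E = 0.00646266 * 1.68791 = 0.01091 V

0.01091 V


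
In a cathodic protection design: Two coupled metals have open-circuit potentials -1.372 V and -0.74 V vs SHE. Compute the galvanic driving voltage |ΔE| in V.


Driving voltage is the absolute potential difference.
|ΔE| = |-1.372 − (-0.74)| = 0.632 V

0.632 V


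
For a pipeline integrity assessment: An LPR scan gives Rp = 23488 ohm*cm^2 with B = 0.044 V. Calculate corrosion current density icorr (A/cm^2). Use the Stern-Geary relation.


Apply the Stern-Geary relation: icorr = B / Rp
icorr = 0.044 / 23488 = 1.873×10^-6 A/cm^2

1.873×10^-6 A/cm^2


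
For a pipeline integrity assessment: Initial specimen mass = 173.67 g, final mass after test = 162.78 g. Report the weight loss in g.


Weight loss = initial − final
WL = 173.67 − 162.78 = 10.89 g

10.89 g


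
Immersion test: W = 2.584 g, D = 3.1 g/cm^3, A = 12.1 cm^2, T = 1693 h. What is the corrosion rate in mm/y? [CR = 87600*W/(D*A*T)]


Apply the mm/y weight-loss relation: CR = 87600 * W / (D * A * T)
Numerator: 87600 * 2.584 = 226358.4
Denominator: 3.1 * 12.1 * 1693 = 63504.43
CR = 226358.4 / 63504.43 = 3.5645 mm/y

3.5645 mm/y


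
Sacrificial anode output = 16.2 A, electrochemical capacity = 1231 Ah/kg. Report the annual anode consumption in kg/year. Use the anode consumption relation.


Annual consumption = current * hours per year / capacity
Rate = 16.2 * 8760 / 1231 = 115.3 kg/year

115.3 kg/year


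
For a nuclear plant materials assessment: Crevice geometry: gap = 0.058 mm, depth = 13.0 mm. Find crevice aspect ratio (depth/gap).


Aspect ratio = depth / gap
Ratio = 13.0 / 0.058 = 224.1

224.1


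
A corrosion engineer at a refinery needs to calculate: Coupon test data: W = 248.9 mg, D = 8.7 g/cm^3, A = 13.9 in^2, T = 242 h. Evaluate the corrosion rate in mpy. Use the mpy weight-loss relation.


Apply the mpy weight-loss relation: CR = 534 * W / (D * A * T)
Numerator: 534 * 248.9 = 132912.6
Denominator: 8.7 * 13.9 * 242 = 29265.06
CR = 132912.6 / 29265.06 = 4.5417 mpy

4.5417 mpy


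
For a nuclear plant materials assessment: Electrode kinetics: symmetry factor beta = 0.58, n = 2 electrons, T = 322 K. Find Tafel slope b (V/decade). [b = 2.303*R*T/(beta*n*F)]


Apply the Tafel slope relation: b = 2.303*R*T/(beta*n*F)
Numerator: 2.303 * 8.314 * 322 = 6165.38
Denominator: 0.58 * 2 * 96485 = 111922.6
b = 6165.38 / 111922.6 = 0.0551 V/decade

0.0551 V/decade


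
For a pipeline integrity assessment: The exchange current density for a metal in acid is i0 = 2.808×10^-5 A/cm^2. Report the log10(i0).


i0 = 2.808×10^-5 A/cm^2
log10(i0) = -4.552

-4.552


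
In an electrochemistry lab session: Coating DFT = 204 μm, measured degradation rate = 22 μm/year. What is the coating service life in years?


Service life = thickness / degradation rate
Life = 204 / 22 = 9.3 years

9.3 years


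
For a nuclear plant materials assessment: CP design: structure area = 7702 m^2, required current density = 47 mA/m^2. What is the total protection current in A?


I = area * current density, then convert mA → A (÷1000)
I = 7702 * 47 / 1000 = 361.99 A

361.99 A


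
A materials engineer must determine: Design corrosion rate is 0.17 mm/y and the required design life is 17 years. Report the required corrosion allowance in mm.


Corrosion allowance = CR × design life
CA = 0.17 * 17 = 2.89 mm

2.89 mm


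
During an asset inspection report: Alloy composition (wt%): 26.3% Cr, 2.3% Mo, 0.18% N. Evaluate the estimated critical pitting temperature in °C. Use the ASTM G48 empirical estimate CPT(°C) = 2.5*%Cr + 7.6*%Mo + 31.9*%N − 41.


Apply the ASTM G48 empirical CPT estimate: CPT(°C) = 2.5*%Cr + 7.6*%Mo + 31.9*%N − 41
2.5*26.3 = 65.75; 7.6*2.3 = 17.48; 31.9*0.18 = 5.742
CPT = 65.75 + 17.48 + 5.742 − 41 = 47.972 °C
Rounded to 0.1 °C: CPT ≈ 48.0 °C

48.0 °C


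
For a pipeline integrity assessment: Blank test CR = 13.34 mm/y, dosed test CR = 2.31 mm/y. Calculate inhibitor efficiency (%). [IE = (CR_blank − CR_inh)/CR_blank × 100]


Apply the inhibitor-efficiency definition: IE = (CR_blank − CR_inh)/CR_blank × 100
IE = (13.34 − 2.31) / 13.34 × 100
IE = 11.03 / 13.34 × 100 = 82.7 %

82.7 %


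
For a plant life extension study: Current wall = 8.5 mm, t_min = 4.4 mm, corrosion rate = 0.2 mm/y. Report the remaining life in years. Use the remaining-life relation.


Apply the remaining-life relation: RL = (t_current − t_min) / CR
RL = (8.5 − 4.4) / 0.2 = 4.1 / 0.2 = 20.5 years

20.5 years


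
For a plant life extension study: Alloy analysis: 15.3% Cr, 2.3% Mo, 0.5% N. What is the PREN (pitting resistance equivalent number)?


Apply the PREN formula: PREN = Cr + 3.3*Mo + 16*N
PREN = 15.3 + 3.3*2.3 + 16*0.5
PREN = 15.3 + 7.59 + 8.0 = 30.89

30.89


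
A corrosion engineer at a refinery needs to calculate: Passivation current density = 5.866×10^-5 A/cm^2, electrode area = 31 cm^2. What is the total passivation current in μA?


I = i_pass * A, then convert A → μA (×10^6)
I = 5.866×10^-5 * 31 * 10^6 = 1818.46 μA

1818.46 μA


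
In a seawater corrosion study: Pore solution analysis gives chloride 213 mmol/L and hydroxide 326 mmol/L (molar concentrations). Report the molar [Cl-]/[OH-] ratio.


Threshold parameter = [Cl-] / [OH-] (molar basis; both in mmol/L, so units cancel)
Ratio = 213 / 326 = 0.65

0.65


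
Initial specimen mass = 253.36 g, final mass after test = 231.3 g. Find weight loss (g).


Weight loss = initial − final
WL = 253.36 − 231.3 = 22.06 g

22.06 g


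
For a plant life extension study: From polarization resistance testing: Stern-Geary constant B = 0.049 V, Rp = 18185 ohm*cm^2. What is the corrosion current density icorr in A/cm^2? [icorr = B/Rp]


Apply the Stern-Geary relation: icorr = B / Rp
icorr = 0.049 / 18185 = 2.695×10^-6 A/cm^2

2.695×10^-6 A/cm^2


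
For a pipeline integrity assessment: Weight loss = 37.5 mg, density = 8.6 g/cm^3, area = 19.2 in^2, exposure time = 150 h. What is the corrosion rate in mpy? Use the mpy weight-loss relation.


Apply the mpy weight-loss relation: CR = 534 * W / (D * A * T)
Numerator: 534 * 37.5 = 20025.0
Denominator: 8.6 * 19.2 * 150 = 24768.0
CR = 20025.0 / 24768.0 = 0.8085 mpy

0.8085 mpy


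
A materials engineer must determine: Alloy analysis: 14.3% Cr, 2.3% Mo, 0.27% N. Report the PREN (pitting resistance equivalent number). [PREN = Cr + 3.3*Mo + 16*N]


Apply the PREN formula: PREN = Cr + 3.3*Mo + 16*N
PREN = 14.3 + 3.3*2.3 + 16*0.27
PREN = 14.3 + 7.59 + 4.32 = 26.21

26.21


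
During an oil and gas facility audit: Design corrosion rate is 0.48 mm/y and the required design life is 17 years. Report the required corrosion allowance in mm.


Corrosion allowance = CR × design life
CA = 0.48 * 17 = 8.16 mm

8.16 mm


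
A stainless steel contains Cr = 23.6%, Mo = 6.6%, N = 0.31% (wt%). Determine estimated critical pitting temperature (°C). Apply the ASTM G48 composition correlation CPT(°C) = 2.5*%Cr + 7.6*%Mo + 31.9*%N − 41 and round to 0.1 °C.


Apply the ASTM G48 empirical CPT estimate: CPT(°C) = 2.5*%Cr + 7.6*%Mo + 31.9*%N − 41
2.5*23.6 = 59; 7.6*6.6 = 50.16; 31.9*0.31 = 9.889
CPT = 59 + 50.16 + 9.889 − 41 = 78.049 °C
Rounded to 0.1 °C: CPT ≈ 78.0 °C

78.0 °C


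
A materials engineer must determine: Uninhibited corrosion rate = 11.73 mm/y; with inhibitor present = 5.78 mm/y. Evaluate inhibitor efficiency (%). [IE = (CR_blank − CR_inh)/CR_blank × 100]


Apply the inhibitor-efficiency definition: IE = (CR_blank − CR_inh)/CR_blank × 100
IE = (11.73 − 5.78) / 11.73 × 100
IE = 5.95 / 11.73 × 100 = 50.7 %

50.7 %


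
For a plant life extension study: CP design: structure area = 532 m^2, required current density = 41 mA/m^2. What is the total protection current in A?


I = area * current density, then convert mA → A (÷1000)
I = 532 * 41 / 1000 = 21.81 A

21.81 A


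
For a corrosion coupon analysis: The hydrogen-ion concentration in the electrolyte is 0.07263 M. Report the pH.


pH = −log10[H+]
pH = −log10(0.07263) = 1.14

1.14


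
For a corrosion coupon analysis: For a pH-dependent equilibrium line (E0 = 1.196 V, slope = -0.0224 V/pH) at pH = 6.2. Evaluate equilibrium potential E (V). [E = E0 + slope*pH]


Apply the Pourbaix line equation: E = E0 + slope*pH
E = 1.196 + (-0.0224)*6.2 = 1.196 + (-0.13888) = 1.05712 V
Rounded to 4 decimal places: E = 1.0571 V

1.0571 V


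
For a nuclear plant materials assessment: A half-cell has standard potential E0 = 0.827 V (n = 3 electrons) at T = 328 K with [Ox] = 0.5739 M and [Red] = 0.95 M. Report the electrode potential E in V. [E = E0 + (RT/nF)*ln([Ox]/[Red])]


Apply the Nernst equation: E = E0 + (RT/nF)*ln([Ox]/[Red])
Step 1: RT/nF = 8.314*328/(3*96485) = 0.00942113 V
Step 2: [Ox]/[Red] = 0.5739/0.95 = 0.604105
Step 3: ln(0.604105) = -0.504007
Step 4: correction = 0.00942113 * -0.504007 = -0.005 V
E = 0.827 + -0.005 = 0.822 V

0.822 V


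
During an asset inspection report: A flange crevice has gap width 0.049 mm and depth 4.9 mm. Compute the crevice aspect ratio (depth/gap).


Aspect ratio = depth / gap
Ratio = 4.9 / 0.049 = 100.0

100.0


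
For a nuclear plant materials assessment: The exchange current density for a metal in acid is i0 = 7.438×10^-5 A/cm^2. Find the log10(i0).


i0 = 7.438×10^-5 A/cm^2
log10(i0) = -4.129

-4.129


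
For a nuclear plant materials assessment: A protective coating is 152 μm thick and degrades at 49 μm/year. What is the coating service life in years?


Service life = thickness / degradation rate
Life = 152 / 49 = 3.1 years

3.1 years


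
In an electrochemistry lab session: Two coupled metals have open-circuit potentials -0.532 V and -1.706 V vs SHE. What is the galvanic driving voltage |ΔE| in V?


Driving voltage is the absolute potential difference.
|ΔE| = |-0.532 − (-1.706)| = 1.174 V

1.174 V


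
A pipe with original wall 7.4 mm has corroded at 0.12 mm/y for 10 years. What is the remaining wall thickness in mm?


Remaining wall = original − CR × time
t = 7.4 − 0.12*10 = 7.4 − 1.2 = 6.2 mm

6.2 mm


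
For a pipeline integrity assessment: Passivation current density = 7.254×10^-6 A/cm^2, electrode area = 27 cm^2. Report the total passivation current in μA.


I = i_pass * A, then convert A → μA (×10^6)
I = 7.254×10^-6 * 27 * 10^6 = 195.86 μA

195.86 μA


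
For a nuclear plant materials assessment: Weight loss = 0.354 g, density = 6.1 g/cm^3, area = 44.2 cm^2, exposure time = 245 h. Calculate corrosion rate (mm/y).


Apply the mm/y weight-loss relation: CR = 87600 * W / (D * A * T)
Numerator: 87600 * 0.354 = 31010.4
Denominator: 6.1 * 44.2 * 245 = 66056.9
CR = 31010.4 / 66056.9 = 0.46945 mm/y

0.46945 mm/y


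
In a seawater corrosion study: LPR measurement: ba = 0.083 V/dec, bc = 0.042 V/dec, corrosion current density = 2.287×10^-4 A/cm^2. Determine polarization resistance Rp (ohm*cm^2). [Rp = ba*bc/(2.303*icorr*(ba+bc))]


Apply the Stern-Geary equation: Rp = ba*bc / (2.303*icorr*(ba+bc))
ba*bc = 0.083*0.042 = 0.003486
ba+bc = 0.125; 2.303*icorr*(ba+bc) = 2.303*2.287×10^-4*0.125 = 6.5837012×10^-5
Rp = 0.003486 / 6.5837012×10^-5 = 52.9 ohm*cm^2

52.9 ohm*cm^2


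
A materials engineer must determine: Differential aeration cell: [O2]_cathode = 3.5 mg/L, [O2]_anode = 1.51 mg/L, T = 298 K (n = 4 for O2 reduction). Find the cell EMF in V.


Apply the Nernst concentration-cell relation: E = (RT/nF)*ln(C_cathode/C_anode)
RT/nF = 8.314*298/(4*96485) = 0.00641958 V
ln(3.5/1.51) = 0.84065
E = 0.00641958 * 0.84065 = 0.0054 V

0.0054 V


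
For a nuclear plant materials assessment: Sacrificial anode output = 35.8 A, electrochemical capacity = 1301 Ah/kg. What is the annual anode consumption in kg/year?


Annual consumption = current * hours per year / capacity
Rate = 35.8 * 8760 / 1301 = 241.1 kg/year

241.1 kg/year


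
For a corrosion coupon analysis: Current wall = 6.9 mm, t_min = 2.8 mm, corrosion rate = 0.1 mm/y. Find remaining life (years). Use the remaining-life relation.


Apply the remaining-life relation: RL = (t_current − t_min) / CR
RL = (6.9 − 2.8) / 0.1 = 4.1 / 0.1 = 41.0 years

41.0 years


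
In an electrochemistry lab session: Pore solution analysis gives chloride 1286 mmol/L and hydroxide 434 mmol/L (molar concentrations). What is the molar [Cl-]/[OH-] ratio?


Threshold parameter = [Cl-] / [OH-] (molar basis; both in mmol/L, so units cancel)
Ratio = 1286 / 434 = 2.96

2.96


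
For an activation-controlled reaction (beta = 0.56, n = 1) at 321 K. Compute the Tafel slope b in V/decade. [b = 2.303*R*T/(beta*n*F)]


Apply the Tafel slope relation: b = 2.303*R*T/(beta*n*F)
Numerator: 2.303 * 8.314 * 321 = 6146.23
Denominator: 0.56 * 1 * 96485 = 54031.6
b = 6146.23 / 54031.6 = 0.1138 V/decade

0.1138 V/decade


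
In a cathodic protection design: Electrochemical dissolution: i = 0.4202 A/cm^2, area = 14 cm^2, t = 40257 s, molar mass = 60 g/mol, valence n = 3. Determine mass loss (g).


Apply Faraday's law: m = i*A*t*M / (n*F)
Total charge passed Q = i*A*t = 0.4202*14*40257 = 236823.8796 C
m = Q*M/(n*F) = 236823.8796*60/(3*96485) = 49.0903 g

49.0903 g


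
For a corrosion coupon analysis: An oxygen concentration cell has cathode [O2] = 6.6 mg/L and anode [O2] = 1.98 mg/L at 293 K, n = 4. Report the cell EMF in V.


Apply the Nernst concentration-cell relation: E = (RT/nF)*ln(C_cathode/C_anode)
RT/nF = 8.314*293/(4*96485) = 0.00631187 V
ln(6.6/1.98) = 1.20397
E = 0.00631187 * 1.20397 = 0.0076 V

0.0076 V


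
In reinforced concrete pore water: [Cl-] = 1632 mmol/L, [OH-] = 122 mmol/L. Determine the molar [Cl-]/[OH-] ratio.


Threshold parameter = [Cl-] / [OH-] (molar basis; both in mmol/L, so units cancel)
Ratio = 1632 / 122 = 13.38

13.38


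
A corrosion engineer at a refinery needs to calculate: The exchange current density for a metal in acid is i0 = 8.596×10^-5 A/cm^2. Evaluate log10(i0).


i0 = 8.596×10^-5 A/cm^2
log10(i0) = -4.066

-4.066


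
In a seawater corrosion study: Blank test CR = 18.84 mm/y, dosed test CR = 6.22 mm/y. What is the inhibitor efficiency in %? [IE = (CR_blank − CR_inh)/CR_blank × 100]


Apply the inhibitor-efficiency definition: IE = (CR_blank − CR_inh)/CR_blank × 100
IE = (18.84 − 6.22) / 18.84 × 100
IE = 12.62 / 18.84 × 100 = 67.0 %

67.0 %


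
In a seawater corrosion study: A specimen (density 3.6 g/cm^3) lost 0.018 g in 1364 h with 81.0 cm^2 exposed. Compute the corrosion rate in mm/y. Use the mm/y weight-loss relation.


Apply the mm/y weight-loss relation: CR = 87600 * W / (D * A * T)
Numerator: 87600 * 0.018 = 1576.8
Denominator: 3.6 * 81.0 * 1364 = 397742.4
CR = 1576.8 / 397742.4 = 0.003964 mm/y

0.003964 mm/y


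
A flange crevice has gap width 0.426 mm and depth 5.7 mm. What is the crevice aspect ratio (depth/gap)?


Aspect ratio = depth / gap
Ratio = 5.7 / 0.426 = 13.4

13.4


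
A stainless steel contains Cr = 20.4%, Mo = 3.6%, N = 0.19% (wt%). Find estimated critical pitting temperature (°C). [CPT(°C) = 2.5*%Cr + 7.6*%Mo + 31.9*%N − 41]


Apply the ASTM G48 empirical CPT estimate: CPT(°C) = 2.5*%Cr + 7.6*%Mo + 31.9*%N − 41
2.5*20.4 = 51; 7.6*3.6 = 27.36; 31.9*0.19 = 6.061
CPT = 51 + 27.36 + 6.061 − 41 = 43.421 °C
Rounded to 0.1 °C: CPT ≈ 43.4 °C

43.4 °C


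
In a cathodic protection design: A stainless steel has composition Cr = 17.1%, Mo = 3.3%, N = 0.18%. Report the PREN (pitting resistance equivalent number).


Apply the PREN formula: PREN = Cr + 3.3*Mo + 16*N
PREN = 17.1 + 3.3*3.3 + 16*0.18
PREN = 17.1 + 10.89 + 2.88 = 30.87

30.87


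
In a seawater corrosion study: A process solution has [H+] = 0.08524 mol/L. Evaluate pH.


pH = −log10[H+]
pH = −log10(0.08524) = 1.07

1.07


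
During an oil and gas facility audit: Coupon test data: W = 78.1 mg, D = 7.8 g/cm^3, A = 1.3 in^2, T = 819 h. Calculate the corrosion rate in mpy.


Apply the mpy weight-loss relation: CR = 534 * W / (D * A * T)
Numerator: 534 * 78.1 = 41705.4
Denominator: 7.8 * 1.3 * 819 = 8304.66
CR = 41705.4 / 8304.66 = 5.0219 mpy

5.0219 mpy


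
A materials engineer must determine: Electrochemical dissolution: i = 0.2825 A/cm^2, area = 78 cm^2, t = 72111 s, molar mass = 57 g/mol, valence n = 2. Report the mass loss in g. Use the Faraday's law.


Apply Faraday's law: m = i*A*t*M / (n*F)
Total charge passed Q = i*A*t = 0.2825*78*72111 = 1588965.885 C
m = Q*M/(n*F) = 1588965.885*57/(2*96485) = 469.353 g

469.353 g


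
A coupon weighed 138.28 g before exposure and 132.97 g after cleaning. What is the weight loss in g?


Weight loss = initial − final
WL = 138.28 − 132.97 = 5.31 g

5.31 g


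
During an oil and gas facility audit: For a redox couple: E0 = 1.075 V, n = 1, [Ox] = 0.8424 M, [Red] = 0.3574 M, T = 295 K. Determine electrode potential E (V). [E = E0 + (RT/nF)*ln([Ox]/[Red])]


Apply the Nernst equation: E = E0 + (RT/nF)*ln([Ox]/[Red])
Step 1: RT/nF = 8.314*295/(1*96485) = 0.02541981 V
Step 2: [Ox]/[Red] = 0.8424/0.3574 = 2.357023
Step 3: ln(2.357023) = 0.857399
Step 4: correction = 0.02541981 * 0.857399 = 0.0218 V
E = 1.075 + 0.0218 = 1.0968 V

1.0968 V


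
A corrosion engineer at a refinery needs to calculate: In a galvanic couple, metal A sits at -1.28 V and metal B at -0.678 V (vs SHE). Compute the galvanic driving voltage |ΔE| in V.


Driving voltage is the absolute potential difference.
|ΔE| = |-1.28 − (-0.678)| = 0.602 V

0.602 V


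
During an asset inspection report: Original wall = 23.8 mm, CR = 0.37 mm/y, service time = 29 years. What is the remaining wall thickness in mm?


Remaining wall = original − CR × time
t = 23.8 − 0.37*29 = 23.8 − 10.73 = 13.07 mm

13.07 mm


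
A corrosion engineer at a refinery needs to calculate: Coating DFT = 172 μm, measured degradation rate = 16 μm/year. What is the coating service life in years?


Service life = thickness / degradation rate
Life = 172 / 16 = 10.8 years

10.8 years


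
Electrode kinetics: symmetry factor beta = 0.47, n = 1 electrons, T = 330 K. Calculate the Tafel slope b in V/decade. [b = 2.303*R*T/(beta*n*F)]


Apply the Tafel slope relation: b = 2.303*R*T/(beta*n*F)
Numerator: 2.303 * 8.314 * 330 = 6318.56
Denominator: 0.47 * 1 * 96485 = 45347.95
b = 6318.56 / 45347.95 = 0.139 V/decade

0.139 V/decade


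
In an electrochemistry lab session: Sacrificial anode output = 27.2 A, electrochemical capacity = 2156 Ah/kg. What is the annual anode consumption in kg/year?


Annual consumption = current * hours per year / capacity
Rate = 27.2 * 8760 / 2156 = 110.5 kg/year

110.5 kg/year


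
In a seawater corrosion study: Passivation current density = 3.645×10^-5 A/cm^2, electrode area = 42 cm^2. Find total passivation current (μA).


I = i_pass * A, then convert A → μA (×10^6)
I = 3.645×10^-5 * 42 * 10^6 = 1530.9 μA

1530.9 μA


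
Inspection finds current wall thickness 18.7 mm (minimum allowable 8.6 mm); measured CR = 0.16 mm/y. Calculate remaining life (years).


Apply the remaining-life relation: RL = (t_current − t_min) / CR
RL = (18.7 − 8.6) / 0.16 = 10.1 / 0.16 = 63.1 years

63.1 years


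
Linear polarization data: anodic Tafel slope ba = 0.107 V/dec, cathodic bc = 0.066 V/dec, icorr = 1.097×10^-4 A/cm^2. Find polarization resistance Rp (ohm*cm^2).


Apply the Stern-Geary equation: Rp = ba*bc / (2.303*icorr*(ba+bc))
ba*bc = 0.107*0.066 = 0.007062
ba+bc = 0.173; 2.303*icorr*(ba+bc) = 2.303*1.097×10^-4*0.173 = 4.3706564×10^-5
Rp = 0.007062 / 4.3706564×10^-5 = 161.58 ohm*cm^2

161.58 ohm*cm^2


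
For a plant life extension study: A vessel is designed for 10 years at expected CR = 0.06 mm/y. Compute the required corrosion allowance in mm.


Corrosion allowance = CR × design life
CA = 0.06 * 10 = 0.6 mm

0.6 mm


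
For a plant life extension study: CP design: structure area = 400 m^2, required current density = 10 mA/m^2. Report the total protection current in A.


I = area * current density, then convert mA → A (÷1000)
I = 400 * 10 / 1000 = 4.0 A

4.0 A


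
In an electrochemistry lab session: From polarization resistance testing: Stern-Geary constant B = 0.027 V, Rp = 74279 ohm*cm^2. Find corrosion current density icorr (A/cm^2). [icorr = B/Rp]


Apply the Stern-Geary relation: icorr = B / Rp
icorr = 0.027 / 74279 = 3.635×10^-7 A/cm^2

3.635×10^-7 A/cm^2


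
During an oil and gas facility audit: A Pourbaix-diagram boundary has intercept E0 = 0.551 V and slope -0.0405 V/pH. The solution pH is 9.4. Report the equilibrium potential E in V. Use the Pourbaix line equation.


Apply the Pourbaix line equation: E = E0 + slope*pH
E = 0.551 + (-0.0405)*9.4 = 0.551 + (-0.3807) = 0.1703 V
Rounded to 4 decimal places: E = 0.1703 V

0.1703 V


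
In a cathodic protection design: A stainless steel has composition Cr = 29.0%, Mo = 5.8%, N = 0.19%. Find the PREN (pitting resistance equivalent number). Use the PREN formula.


Apply the PREN formula: PREN = Cr + 3.3*Mo + 16*N
PREN = 29.0 + 3.3*5.8 + 16*0.19
PREN = 29.0 + 19.14 + 3.04 = 51.18

51.18


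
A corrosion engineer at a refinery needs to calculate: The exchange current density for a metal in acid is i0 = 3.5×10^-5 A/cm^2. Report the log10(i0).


i0 = 3.5×10^-5 A/cm^2
log10(i0) = -4.456

-4.456


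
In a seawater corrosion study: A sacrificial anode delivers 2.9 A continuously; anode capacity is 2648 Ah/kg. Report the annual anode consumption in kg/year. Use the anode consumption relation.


Annual consumption = current * hours per year / capacity
Rate = 2.9 * 8760 / 2648 = 9.6 kg/year

9.6 kg/year


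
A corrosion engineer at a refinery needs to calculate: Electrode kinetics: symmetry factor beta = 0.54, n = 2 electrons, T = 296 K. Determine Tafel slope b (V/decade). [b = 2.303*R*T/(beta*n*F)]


Apply the Tafel slope relation: b = 2.303*R*T/(beta*n*F)
Numerator: 2.303 * 8.314 * 296 = 5667.55
Denominator: 0.54 * 2 * 96485 = 104203.8
b = 5667.55 / 104203.8 = 0.054 V/decade

0.054 V/decade


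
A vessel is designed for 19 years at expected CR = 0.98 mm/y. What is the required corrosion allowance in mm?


Corrosion allowance = CR × design life
CA = 0.98 * 19 = 18.62 mm

18.62 mm


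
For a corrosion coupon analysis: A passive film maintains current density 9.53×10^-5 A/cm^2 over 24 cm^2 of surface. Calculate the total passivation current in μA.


I = i_pass * A, then convert A → μA (×10^6)
I = 9.53×10^-5 * 24 * 10^6 = 2287.2 μA

2287.2 μA


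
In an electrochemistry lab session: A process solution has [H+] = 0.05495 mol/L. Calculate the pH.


pH = −log10[H+]
pH = −log10(0.05495) = 1.26

1.26


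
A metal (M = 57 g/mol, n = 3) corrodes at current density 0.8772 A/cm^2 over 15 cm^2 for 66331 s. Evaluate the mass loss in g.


Apply Faraday's law: m = i*A*t*M / (n*F)
Total charge passed Q = i*A*t = 0.8772*15*66331 = 872783.298 C
m = Q*M/(n*F) = 872783.298*57/(3*96485) = 171.87006 g

171.87006 g


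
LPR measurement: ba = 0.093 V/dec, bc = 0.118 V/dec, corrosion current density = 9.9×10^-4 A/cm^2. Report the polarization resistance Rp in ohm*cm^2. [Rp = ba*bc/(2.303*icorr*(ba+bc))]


Apply the Stern-Geary equation: Rp = ba*bc / (2.303*icorr*(ba+bc))
ba*bc = 0.093*0.118 = 0.010974
ba+bc = 0.211; 2.303*icorr*(ba+bc) = 2.303*9.9×10^-4*0.211 = 4.8107367×10^-4
Rp = 0.010974 / 4.8107367×10^-4 = 22.8 ohm*cm^2

22.8 ohm*cm^2


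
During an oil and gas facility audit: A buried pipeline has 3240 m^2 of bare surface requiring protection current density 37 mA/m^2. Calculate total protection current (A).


I = area * current density, then convert mA → A (÷1000)
I = 3240 * 37 / 1000 = 119.88 A

119.88 A


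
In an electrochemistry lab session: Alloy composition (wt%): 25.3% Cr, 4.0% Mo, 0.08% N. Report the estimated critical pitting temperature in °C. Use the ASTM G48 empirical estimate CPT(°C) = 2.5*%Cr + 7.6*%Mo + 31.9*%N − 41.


Apply the ASTM G48 empirical CPT estimate: CPT(°C) = 2.5*%Cr + 7.6*%Mo + 31.9*%N − 41
2.5*25.3 = 63.25; 7.6*4.0 = 30.4; 31.9*0.08 = 2.552
CPT = 63.25 + 30.4 + 2.552 − 41 = 55.202 °C
Rounded to 0.1 °C: CPT ≈ 55.2 °C

55.2 °C


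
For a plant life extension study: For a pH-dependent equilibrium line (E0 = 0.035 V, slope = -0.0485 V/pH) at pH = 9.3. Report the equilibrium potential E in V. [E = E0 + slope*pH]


Apply the Pourbaix line equation: E = E0 + slope*pH
E = 0.035 + (-0.0485)*9.3 = 0.035 + (-0.45105) = -0.41605 V
Rounded to 3 decimal places: E = -0.416 V

-0.416 V


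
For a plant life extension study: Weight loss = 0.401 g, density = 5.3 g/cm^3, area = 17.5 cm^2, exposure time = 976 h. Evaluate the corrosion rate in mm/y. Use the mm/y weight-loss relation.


Apply the mm/y weight-loss relation: CR = 87600 * W / (D * A * T)
Numerator: 87600 * 0.401 = 35127.6
Denominator: 5.3 * 17.5 * 976 = 90524.0
CR = 35127.6 / 90524.0 = 0.388047 mm/y

0.388047 mm/y


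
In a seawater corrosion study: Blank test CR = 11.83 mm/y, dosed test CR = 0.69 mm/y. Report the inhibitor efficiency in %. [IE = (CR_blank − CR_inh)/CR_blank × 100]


Apply the inhibitor-efficiency definition: IE = (CR_blank − CR_inh)/CR_blank × 100
IE = (11.83 − 0.69) / 11.83 × 100
IE = 11.14 / 11.83 × 100 = 94.2 %

94.2 %


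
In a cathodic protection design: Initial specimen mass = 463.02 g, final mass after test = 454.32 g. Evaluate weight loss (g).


Weight loss = initial − final
WL = 463.02 − 454.32 = 8.7 g

8.7 g


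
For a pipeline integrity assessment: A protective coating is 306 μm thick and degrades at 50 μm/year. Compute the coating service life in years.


Service life = thickness / degradation rate
Life = 306 / 50 = 6.1 years

6.1 years


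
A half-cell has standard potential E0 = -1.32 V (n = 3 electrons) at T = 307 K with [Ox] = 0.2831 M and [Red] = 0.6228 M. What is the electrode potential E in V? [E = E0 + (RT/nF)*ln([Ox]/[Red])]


Apply the Nernst equation: E = E0 + (RT/nF)*ln([Ox]/[Red])
Step 1: RT/nF = 8.314*307/(3*96485) = 0.00881794 V
Step 2: [Ox]/[Red] = 0.2831/0.6228 = 0.45456
Step 3: ln(0.45456) = -0.788425
Step 4: correction = 0.00881794 * -0.788425 = -0.007 V
E = -1.32 + -0.007 = -1.327 V

-1.327 V


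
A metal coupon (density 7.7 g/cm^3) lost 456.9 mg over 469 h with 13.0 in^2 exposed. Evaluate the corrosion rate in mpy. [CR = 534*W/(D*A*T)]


Apply the mpy weight-loss relation: CR = 534 * W / (D * A * T)
Numerator: 534 * 456.9 = 243984.6
Denominator: 7.7 * 13.0 * 469 = 46946.9
CR = 243984.6 / 46946.9 = 5.197 mpy

5.197 mpy


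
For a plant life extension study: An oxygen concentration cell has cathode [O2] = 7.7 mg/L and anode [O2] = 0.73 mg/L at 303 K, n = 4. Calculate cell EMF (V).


Apply the Nernst concentration-cell relation: E = (RT/nF)*ln(C_cathode/C_anode)
RT/nF = 8.314*303/(4*96485) = 0.00652729 V
ln(7.7/0.73) = 2.35593
E = 0.00652729 * 2.35593 = 0.01538 V

0.01538 V


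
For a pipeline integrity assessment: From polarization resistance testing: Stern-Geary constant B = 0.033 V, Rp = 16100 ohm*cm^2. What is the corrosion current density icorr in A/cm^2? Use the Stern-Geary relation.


Apply the Stern-Geary relation: icorr = B / Rp
icorr = 0.033 / 16100 = 2.05×10^-6 A/cm^2

2.05×10^-6 A/cm^2


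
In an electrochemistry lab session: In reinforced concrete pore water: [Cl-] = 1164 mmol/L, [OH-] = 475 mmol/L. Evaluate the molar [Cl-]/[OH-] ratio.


Threshold parameter = [Cl-] / [OH-] (molar basis; both in mmol/L, so units cancel)
Ratio = 1164 / 475 = 2.45

2.45


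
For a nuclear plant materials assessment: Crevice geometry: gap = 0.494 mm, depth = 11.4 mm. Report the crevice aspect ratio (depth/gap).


Aspect ratio = depth / gap
Ratio = 11.4 / 0.494 = 23.1

23.1


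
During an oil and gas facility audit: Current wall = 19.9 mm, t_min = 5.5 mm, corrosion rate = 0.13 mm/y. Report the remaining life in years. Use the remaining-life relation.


Apply the remaining-life relation: RL = (t_current − t_min) / CR
RL = (19.9 − 5.5) / 0.13 = 14.4 / 0.13 = 110.8 years

110.8 years


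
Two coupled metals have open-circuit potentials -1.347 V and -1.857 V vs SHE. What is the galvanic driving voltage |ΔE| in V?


Driving voltage is the absolute potential difference.
|ΔE| = |-1.347 − (-1.857)| = 0.51 V

0.51 V


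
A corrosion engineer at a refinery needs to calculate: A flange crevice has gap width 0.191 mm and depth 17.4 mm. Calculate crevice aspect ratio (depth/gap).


Aspect ratio = depth / gap
Ratio = 17.4 / 0.191 = 91.1

91.1


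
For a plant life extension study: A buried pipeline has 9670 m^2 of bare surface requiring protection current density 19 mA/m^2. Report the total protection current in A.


I = area * current density, then convert mA → A (÷1000)
I = 9670 * 19 / 1000 = 183.73 A

183.73 A


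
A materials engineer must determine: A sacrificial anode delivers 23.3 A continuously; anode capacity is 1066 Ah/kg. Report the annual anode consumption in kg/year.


Annual consumption = current * hours per year / capacity
Rate = 23.3 * 8760 / 1066 = 191.5 kg/year

191.5 kg/year


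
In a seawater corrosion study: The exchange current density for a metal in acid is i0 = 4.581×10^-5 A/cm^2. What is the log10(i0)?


i0 = 4.581×10^-5 A/cm^2
log10(i0) = -4.339

-4.339


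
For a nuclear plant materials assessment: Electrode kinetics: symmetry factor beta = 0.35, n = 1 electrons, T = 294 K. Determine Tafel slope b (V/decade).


Apply the Tafel slope relation: b = 2.303*R*T/(beta*n*F)
Numerator: 2.303 * 8.314 * 294 = 5629.26
Denominator: 0.35 * 1 * 96485 = 33769.75
b = 5629.26 / 33769.75 = 0.1667 V/decade

0.1667 V/decade


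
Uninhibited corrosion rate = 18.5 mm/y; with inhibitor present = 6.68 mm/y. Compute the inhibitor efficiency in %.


Apply the inhibitor-efficiency definition: IE = (CR_blank − CR_inh)/CR_blank × 100
IE = (18.5 − 6.68) / 18.5 × 100
IE = 11.82 / 18.5 × 100 = 63.9 %

63.9 %
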